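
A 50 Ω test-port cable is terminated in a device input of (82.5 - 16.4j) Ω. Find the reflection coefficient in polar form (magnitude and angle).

Γ ≈ 0.273 ∠ -19.7°

Γ = (Z_L − Z_0)/(Z_L + Z_0) = (32.5 − j16.4)/(132.5 − j16.4)
|Γ| = 36.4/134 = 0.273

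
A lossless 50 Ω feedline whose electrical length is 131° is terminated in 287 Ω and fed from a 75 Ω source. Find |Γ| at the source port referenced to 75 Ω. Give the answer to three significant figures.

|Γ| ≈ 0.736

tan(βl) = -1.15
Z_in = Z_0·(Z_L + jZ_0·tanβl)/(Z_0 + jZ_L·tanβl) = 15 + j41.2 Ω
Γ_s = (Z_in − Z_s)/(Z_in + Z_s) = (-60 + j41.2)/(90 + j41.2), |Γ_s| = 0.736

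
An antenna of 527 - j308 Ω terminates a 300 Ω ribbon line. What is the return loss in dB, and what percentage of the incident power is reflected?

RL ≈ 7.26 dB; 18.8% of incident power reflected

Γ = (227 − j308)/(827 − j308), |Γ| = 0.434
RL = −20·log₁₀(0.434) = 7.26 dB
P_refl/P_inc = |Γ|² = 0.188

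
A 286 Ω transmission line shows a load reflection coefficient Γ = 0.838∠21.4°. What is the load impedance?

Z_L = Z_0·(1 + Γ)/(1 − Γ) = 286·(1.78 + j0.306)/(0.22 − j0.306)

Z_L ≈ 601 + j1230 Ω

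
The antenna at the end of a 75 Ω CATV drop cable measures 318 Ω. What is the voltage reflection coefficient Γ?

Γ = (Z_L − Z_0)/(Z_L + Z_0) = (318 − 75)/(318 + 75) = 243/393

Γ = 0.618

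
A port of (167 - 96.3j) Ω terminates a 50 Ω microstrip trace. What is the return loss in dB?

RL ≈ 3.9 dB

Γ = (117 − j96.3)/(217 − j96.3), |Γ| = 0.638
RL = −20·log₁₀|Γ| = −20·log₁₀(0.638)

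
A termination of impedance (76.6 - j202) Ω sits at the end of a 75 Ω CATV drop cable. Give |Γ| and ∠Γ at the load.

Γ ≈ 0.8 ∠ -36.4°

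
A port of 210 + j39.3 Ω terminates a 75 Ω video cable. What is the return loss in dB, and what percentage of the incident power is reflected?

RL ≈ 6.22 dB; 23.9% of incident power reflected

Γ = (135 + j39.3)/(285 + j39.3), |Γ| = 0.489
RL = −20·log₁₀(0.489) = 6.22 dB
P_refl/P_inc = |Γ|² = 0.239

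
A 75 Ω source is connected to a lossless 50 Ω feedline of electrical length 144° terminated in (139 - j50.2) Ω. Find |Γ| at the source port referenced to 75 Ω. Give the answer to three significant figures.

tan(βl) = -0.727
Z_in = Z_0·(Z_L + jZ_0·tanβl)/(Z_0 + jZ_L·tanβl) = 51.1 + j62 Ω
Γ_s = (Z_in − Z_s)/(Z_in + Z_s) = (-23.9 + j62)/(126 + j62), |Γ_s| = 0.472

|Γ| ≈ 0.472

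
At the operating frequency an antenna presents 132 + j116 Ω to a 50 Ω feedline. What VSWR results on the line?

VSWR ≈ 4.85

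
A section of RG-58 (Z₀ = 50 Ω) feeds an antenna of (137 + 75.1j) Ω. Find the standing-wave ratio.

Γ = (Z_L − Z_0)/(Z_L + Z_0) = (87 + j75.1)/(187 + j75.1)
|Γ| = 115/202 = 0.57
VSWR = (1 + |Γ|)/(1 − |Γ|) = 1.57/0.43

VSWR ≈ 3.65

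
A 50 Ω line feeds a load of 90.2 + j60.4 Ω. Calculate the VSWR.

Γ = (Z_L − Z_0)/(Z_L + Z_0) = (40.2 + j60.4)/(140.2 + j60.4)
|Γ| = 72.6/153 = 0.475
VSWR = (1 + |Γ|)/(1 − |Γ|) = 1.48/0.525

VSWR ≈ 2.81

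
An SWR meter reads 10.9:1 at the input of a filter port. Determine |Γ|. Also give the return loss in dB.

|Γ| = (S − 1)/(S + 1) = (10.9 − 1)/(10.9 + 1) = 9.9/11.9
RL = −20·log₁₀|Γ| = −20·log₁₀(0.832)

|Γ| ≈ 0.832; return loss ≈ 1.6 dB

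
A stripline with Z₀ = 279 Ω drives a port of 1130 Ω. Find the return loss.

Γ = (1130 − 279)/(1130 + 279) = 0.604
RL = −20·log₁₀|Γ| = −20·log₁₀(0.604)

RL ≈ 4.38 dB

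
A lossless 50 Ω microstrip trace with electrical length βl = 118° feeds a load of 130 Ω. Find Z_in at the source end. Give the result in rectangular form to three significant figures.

tan(βl) = tan(118°) = -1.88
Z_in = Z_0·(Z_L + jZ_0·tanβl)/(Z_0 + jZ_L·tanβl)
     = 50·(130 − j94)/(50 − j244)

Z_in ≈ 23.7 + j21.7 Ω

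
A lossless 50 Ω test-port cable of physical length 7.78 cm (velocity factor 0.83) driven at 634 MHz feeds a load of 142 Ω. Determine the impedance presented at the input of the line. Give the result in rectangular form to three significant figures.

Z_in ≈ 19.3 − j14.6 Ω

λ = v/f = 0.83·c / 634 MHz = 0.393 m
βl = 2π·l/λ = 2π × 0.198 = 71.3°
tan(βl) = tan(71.3°) = 2.96
Z_in = Z_0·(Z_L + jZ_0·tanβl)/(Z_0 + jZ_L·tanβl)
     = 50·(142 + j148)/(50 + j420)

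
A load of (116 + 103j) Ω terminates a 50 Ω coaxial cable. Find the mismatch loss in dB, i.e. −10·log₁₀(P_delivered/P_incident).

Γ = (66 + j103)/(166 + j103), |Γ| = 0.626
|Γ|² = 0.392, so P_del/P_inc = 1 − |Γ|² = 0.608
ML = −10·log₁₀(1 − |Γ|²)

mismatch loss ≈ 2.16 dB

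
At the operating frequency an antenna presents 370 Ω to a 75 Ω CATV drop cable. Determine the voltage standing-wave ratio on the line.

VSWR ≈ 4.93

Γ = (370 − 75)/(370 + 75) = 0.663
VSWR = (1 + 0.663)/(1 − 0.663)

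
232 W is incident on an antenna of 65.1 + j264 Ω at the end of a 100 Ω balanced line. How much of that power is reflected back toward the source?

P_reflected ≈ 170 W

|Γ| = |(-34.9 + j264)/(165.1 + j264)| = 0.855
|Γ|² = 0.731
P_refl = |Γ|²·P_inc = 170 W, P_del = (1 − |Γ|²)·P_inc = 62.3 W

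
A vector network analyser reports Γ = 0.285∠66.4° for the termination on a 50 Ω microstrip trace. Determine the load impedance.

Z_L ≈ 53.9 + j30.6 Ω

Z_L = Z_0·(1 + Γ)/(1 − Γ) = 50·(1.11 + j0.261)/(0.886 − j0.261)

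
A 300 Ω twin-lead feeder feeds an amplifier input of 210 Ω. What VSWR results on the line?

Γ = (210 − 300)/(210 + 300) = -0.176
VSWR = (1 + 0.176)/(1 − 0.176)

VSWR ≈ 1.43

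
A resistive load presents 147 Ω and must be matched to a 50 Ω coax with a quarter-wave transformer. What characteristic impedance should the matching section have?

Z_qwt = √(Z_0·R_L) = √(50 × 147) = √7350

Z_qwt ≈ 85.7 Ω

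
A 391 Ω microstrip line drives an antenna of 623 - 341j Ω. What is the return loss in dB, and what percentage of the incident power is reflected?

RL ≈ 8.28 dB; 14.9% of incident power reflected

Γ = (232 − j341)/(1014 − j341), |Γ| = 0.386
RL = −20·log₁₀(0.386) = 8.28 dB
P_refl/P_inc = |Γ|² = 0.149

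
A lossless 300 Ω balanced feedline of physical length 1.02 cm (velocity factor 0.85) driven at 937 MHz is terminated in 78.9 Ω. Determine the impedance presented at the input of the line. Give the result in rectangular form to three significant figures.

λ = v/f = 0.85·c / 937 MHz = 0.272 m
βl = 2π·l/λ = 2π × 0.0375 = 13.5°
tan(βl) = tan(13.5°) = 0.24
Z_in = Z_0·(Z_L + jZ_0·tanβl)/(Z_0 + jZ_L·tanβl)
     = 300·(78.9 + j72)/(300 + j18.9)

Z_in ≈ 83.1 + j66.7 Ω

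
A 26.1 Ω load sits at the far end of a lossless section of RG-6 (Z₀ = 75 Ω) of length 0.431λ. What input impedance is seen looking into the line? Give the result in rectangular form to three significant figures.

βl = 2π × 0.431 = 155°
tan(βl) = tan(155°) = -0.463
Z_in = Z_0·(Z_L + jZ_0·tanβl)/(Z_0 + jZ_L·tanβl)
     = 75·(26.1 − j34.7)/(75 − j12.1)

Z_in ≈ 30.9 − j29.7 Ω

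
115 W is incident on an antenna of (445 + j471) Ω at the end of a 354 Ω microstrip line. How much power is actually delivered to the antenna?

P_delivered ≈ 84.2 W

|Γ| = |(91 + j471)/(799 + j471)| = 0.517
|Γ|² = 0.268
P_refl = |Γ|²·P_inc = 30.8 W, P_del = (1 − |Γ|²)·P_inc = 84.2 W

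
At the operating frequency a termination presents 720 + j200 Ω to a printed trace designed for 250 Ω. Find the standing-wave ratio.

VSWR ≈ 3.13

Γ = (Z_L − Z_0)/(Z_L + Z_0) = (470 + j200)/(970 + j200)
|Γ| = 511/990 = 0.516
VSWR = (1 + |Γ|)/(1 − |Γ|) = 1.52/0.484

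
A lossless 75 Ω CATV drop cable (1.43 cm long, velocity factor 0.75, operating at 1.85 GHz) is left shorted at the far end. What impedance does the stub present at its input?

Z_in ≈ +j68.3 Ω

λ = v/f = 0.75·c / 1.85 GHz = 0.122 m
βl = 2π·l/λ = 2π × 0.118 = 42.3°
tan(βl) = 0.911
For a shorted stub, Z_in = jZ_0·tan(βl)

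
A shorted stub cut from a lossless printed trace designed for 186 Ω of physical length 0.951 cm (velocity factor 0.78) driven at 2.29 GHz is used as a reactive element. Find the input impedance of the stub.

Z_in ≈ +j123 Ω

λ = v/f = 0.78·c / 2.29 GHz = 0.102 m
βl = 2π·l/λ = 2π × 0.0931 = 33.5°
tan(βl) = 0.662
For a shorted stub, Z_in = jZ_0·tan(βl)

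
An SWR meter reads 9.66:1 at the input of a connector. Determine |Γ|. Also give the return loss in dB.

|Γ| ≈ 0.812; return loss ≈ 1.8 dB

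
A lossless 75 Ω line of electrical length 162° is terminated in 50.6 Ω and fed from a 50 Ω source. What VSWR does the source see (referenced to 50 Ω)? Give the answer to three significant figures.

VSWR ≈ 1.29

tan(βl) = -0.325
Z_in = Z_0·(Z_L + jZ_0·tanβl)/(Z_0 + jZ_L·tanβl) = 53.4 − j12.7 Ω
Γ_s = (Z_in − Z_s)/(Z_in + Z_s) = (3.38 − j12.7)/(103 − j12.7), |Γ_s| = 0.126
VSWR = (1 + |Γ_s|)/(1 − |Γ_s|)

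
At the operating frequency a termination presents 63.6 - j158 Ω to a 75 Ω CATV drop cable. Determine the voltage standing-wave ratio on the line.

Γ = (Z_L − Z_0)/(Z_L + Z_0) = (-11.4 − j158)/(138.6 − j158)
|Γ| = 158/210 = 0.754
VSWR = (1 + |Γ|)/(1 − |Γ|) = 1.75/0.246

VSWR ≈ 7.12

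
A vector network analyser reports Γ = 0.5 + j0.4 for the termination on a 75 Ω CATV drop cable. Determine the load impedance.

Z_L = Z_0·(1 + Γ)/(1 − Γ) = 75·(1.5 + j0.4)/(0.5 − j0.4)

Z_L ≈ 108 + j146 Ω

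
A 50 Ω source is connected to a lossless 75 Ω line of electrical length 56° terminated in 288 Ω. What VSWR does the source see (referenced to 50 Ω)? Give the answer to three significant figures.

VSWR ≈ 3.61

tan(βl) = 1.48
Z_in = Z_0·(Z_L + jZ_0·tanβl)/(Z_0 + jZ_L·tanβl) = 27.6 − j45.7 Ω
Γ_s = (Z_in − Z_s)/(Z_in + Z_s) = (-22.4 − j45.7)/(77.6 − j45.7), |Γ_s| = 0.566
VSWR = (1 + |Γ_s|)/(1 − |Γ_s|)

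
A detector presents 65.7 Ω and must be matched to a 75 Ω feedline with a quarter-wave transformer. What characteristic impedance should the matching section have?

Z_qwt ≈ 70.2 Ω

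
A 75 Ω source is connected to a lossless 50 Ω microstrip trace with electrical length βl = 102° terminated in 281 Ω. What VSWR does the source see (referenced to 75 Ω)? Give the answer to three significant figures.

VSWR ≈ 8.23

tan(βl) = -4.7
Z_in = Z_0·(Z_L + jZ_0·tanβl)/(Z_0 + jZ_L·tanβl) = 9.29 + j10.3 Ω
Γ_s = (Z_in − Z_s)/(Z_in + Z_s) = (-65.7 + j10.3)/(84.3 + j10.3), |Γ_s| = 0.783
VSWR = (1 + |Γ_s|)/(1 − |Γ_s|)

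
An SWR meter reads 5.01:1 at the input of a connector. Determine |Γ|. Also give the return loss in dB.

|Γ| ≈ 0.667; return loss ≈ 3.51 dB

|Γ| = (S − 1)/(S + 1) = (5.01 − 1)/(5.01 + 1) = 4.01/6.01
RL = −20·log₁₀|Γ| = −20·log₁₀(0.667)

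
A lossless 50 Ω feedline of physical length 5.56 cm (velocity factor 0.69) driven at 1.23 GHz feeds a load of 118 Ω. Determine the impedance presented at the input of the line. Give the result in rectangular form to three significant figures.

Z_in ≈ 26.2 + j21.5 Ω

λ = v/f = 0.69·c / 1.23 GHz = 0.168 m
βl = 2π·l/λ = 2π × 0.33 = 119°
tan(βl) = tan(119°) = -1.81
Z_in = Z_0·(Z_L + jZ_0·tanβl)/(Z_0 + jZ_L·tanβl)
     = 50·(118 − j90.4)/(50 − j213)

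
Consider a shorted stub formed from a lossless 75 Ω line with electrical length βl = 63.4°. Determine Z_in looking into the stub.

tan(βl) = 2
For a shorted stub, Z_in = jZ_0·tan(βl)

Z_in ≈ +j150 Ω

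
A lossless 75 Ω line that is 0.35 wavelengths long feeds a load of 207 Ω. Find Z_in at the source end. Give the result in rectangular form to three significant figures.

Z_in ≈ 38.8 + j44.3 Ω

βl = 2π × 0.35 = 126°
tan(βl) = tan(126°) = -1.38
Z_in = Z_0·(Z_L + jZ_0·tanβl)/(Z_0 + jZ_L·tanβl)
     = 75·(207 − j103)/(75 − j285)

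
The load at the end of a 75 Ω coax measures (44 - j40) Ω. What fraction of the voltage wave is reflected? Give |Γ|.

|Γ| ≈ 0.403

Γ = (Z_L − Z_0)/(Z_L + Z_0) = (-31 − j40)/(119 − j40)
|Γ| = 50.6/126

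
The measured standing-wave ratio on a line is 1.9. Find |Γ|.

|Γ| = (S − 1)/(S + 1) = (1.9 − 1)/(1.9 + 1) = 0.9/2.9

|Γ| ≈ 0.31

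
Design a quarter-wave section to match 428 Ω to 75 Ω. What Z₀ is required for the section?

Z_qwt = √(Z_0·R_L) = √(75 × 428) = √32100

Z_qwt ≈ 179 Ω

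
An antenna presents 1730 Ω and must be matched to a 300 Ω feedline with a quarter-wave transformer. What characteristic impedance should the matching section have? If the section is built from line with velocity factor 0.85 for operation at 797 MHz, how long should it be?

Z_qwt ≈ 720 Ω; length ≈ 8 cm

Z_qwt = √(Z_0·R_L) = √(300 × 1730) = √519000
λ = 0.85·c/f = 0.32 m, so l = λ/4 = 0.08 m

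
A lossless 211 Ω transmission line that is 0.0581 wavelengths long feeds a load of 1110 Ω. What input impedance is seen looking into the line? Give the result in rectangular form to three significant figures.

Z_in ≈ 252 − j427 Ω

βl = 2π × 0.0581 = 20.9°
tan(βl) = tan(20.9°) = 0.382
Z_in = Z_0·(Z_L + jZ_0·tanβl)/(Z_0 + jZ_L·tanβl)
     = 211·(1110 + j80.6)/(211 + j424)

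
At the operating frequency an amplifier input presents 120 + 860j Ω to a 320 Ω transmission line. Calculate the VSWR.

VSWR ≈ 22.3

Γ = (Z_L − Z_0)/(Z_L + Z_0) = (-200 + j860)/(440 + j860)
|Γ| = 883/966 = 0.914
VSWR = (1 + |Γ|)/(1 − |Γ|) = 1.91/0.086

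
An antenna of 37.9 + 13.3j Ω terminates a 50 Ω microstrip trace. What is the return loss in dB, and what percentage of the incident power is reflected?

RL ≈ 13.9 dB; 4.09% of incident power reflected

Γ = (-12.1 + j13.3)/(87.9 + j13.3), |Γ| = 0.202
RL = −20·log₁₀(0.202) = 13.9 dB
P_refl/P_inc = |Γ|² = 0.0409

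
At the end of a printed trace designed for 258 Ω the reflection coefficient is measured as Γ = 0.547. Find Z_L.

Z_L ≈ 881 Ω

Z_L = Z_0·(1 + Γ)/(1 − Γ) = 258·(1.55)/(0.453)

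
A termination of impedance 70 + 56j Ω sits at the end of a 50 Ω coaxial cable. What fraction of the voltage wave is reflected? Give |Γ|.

|Γ| ≈ 0.449

Γ = (Z_L − Z_0)/(Z_L + Z_0) = (20 + j56)/(120 + j56)
|Γ| = 59.5/132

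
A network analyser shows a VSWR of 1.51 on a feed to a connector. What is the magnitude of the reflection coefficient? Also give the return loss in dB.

|Γ| = (S − 1)/(S + 1) = (1.51 − 1)/(1.51 + 1) = 0.51/2.51
RL = −20·log₁₀|Γ| = −20·log₁₀(0.203)

|Γ| ≈ 0.203; return loss ≈ 13.8 dB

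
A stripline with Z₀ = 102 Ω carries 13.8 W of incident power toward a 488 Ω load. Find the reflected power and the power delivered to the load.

Γ = (488 − 102)/(488 + 102) = 0.654
|Γ|² = 0.428
P_refl = |Γ|²·P_inc = 5.91 W, P_del = (1 − |Γ|²)·P_inc = 7.89 W

P_reflected ≈ 5.91 W; P_delivered ≈ 7.89 W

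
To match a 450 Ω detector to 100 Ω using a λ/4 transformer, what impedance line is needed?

Z_qwt = √(Z_0·R_L) = √(100 × 450) = √45000

Z_qwt ≈ 212 Ω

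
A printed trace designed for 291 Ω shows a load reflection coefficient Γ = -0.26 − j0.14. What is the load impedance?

Z_L ≈ 165 − j50.7 Ω

Z_L = Z_0·(1 + Γ)/(1 − Γ) = 291·(0.74 − j0.14)/(1.26 + j0.14)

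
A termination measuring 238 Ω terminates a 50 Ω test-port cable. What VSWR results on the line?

VSWR ≈ 4.76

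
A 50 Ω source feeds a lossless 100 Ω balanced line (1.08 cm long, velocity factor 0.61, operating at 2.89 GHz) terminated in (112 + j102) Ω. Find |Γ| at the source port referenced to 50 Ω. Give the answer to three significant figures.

|Γ| ≈ 0.609

λ = v/f = 0.61·c / 2.89 GHz = 0.0633 m
βl = 2π·l/λ = 2π × 0.171 = 61.4°
tan(βl) = 1.83
Z_in = Z_0·(Z_L + jZ_0·tanβl)/(Z_0 + jZ_L·tanβl) = 98.2 − j96.1 Ω
Γ_s = (Z_in − Z_s)/(Z_in + Z_s) = (48.2 − j96.1)/(148 − j96.1), |Γ_s| = 0.609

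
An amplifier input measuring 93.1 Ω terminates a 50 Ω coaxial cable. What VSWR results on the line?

VSWR ≈ 1.86

For a purely resistive load, VSWR = R_L/Z_0 or Z_0/R_L (whichever > 1) = 93.1/50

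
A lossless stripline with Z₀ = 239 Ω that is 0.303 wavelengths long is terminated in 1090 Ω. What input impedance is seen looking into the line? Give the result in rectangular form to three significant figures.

βl = 2π × 0.303 = 109°
tan(βl) = tan(109°) = -2.89
Z_in = Z_0·(Z_L + jZ_0·tanβl)/(Z_0 + jZ_L·tanβl)
     = 239·(1090 − j691)/(239 − j3150)

Z_in ≈ 58.3 + j78.2 Ω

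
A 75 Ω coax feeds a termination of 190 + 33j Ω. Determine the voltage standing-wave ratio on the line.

VSWR ≈ 2.62

Γ = (Z_L − Z_0)/(Z_L + Z_0) = (115 + j33)/(265 + j33)
|Γ| = 120/267 = 0.448
VSWR = (1 + |Γ|)/(1 − |Γ|) = 1.45/0.552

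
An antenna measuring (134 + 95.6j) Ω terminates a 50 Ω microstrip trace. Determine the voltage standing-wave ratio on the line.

Γ = (Z_L − Z_0)/(Z_L + Z_0) = (84 + j95.6)/(184 + j95.6)
|Γ| = 127/207 = 0.614
VSWR = (1 + |Γ|)/(1 − |Γ|) = 1.61/0.386

VSWR ≈ 4.18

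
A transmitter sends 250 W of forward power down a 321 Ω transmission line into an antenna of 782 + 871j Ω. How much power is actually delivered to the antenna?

P_delivered ≈ 127 W

|Γ| = |(461 + j871)/(1103 + j871)| = 0.701
|Γ|² = 0.492
P_refl = |Γ|²·P_inc = 123 W, P_del = (1 − |Γ|²)·P_inc = 127 W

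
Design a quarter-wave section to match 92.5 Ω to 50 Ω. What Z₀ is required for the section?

Z_qwt = √(Z_0·R_L) = √(50 × 92.5) = √4625

Z_qwt ≈ 68 Ω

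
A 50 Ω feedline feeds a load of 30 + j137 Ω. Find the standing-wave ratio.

VSWR ≈ 14.7

Γ = (Z_L − Z_0)/(Z_L + Z_0) = (-20 + j137)/(80 + j137)
|Γ| = 138/159 = 0.873
VSWR = (1 + |Γ|)/(1 − |Γ|) = 1.87/0.127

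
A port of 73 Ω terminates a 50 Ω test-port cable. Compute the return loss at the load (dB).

RL ≈ 14.6 dB

Γ = (73 − 50)/(73 + 50) = 0.187
RL = −20·log₁₀|Γ| = −20·log₁₀(0.187)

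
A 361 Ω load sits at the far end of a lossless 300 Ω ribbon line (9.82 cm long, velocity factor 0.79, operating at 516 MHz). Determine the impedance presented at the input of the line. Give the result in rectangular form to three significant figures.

λ = v/f = 0.79·c / 516 MHz = 0.459 m
βl = 2π·l/λ = 2π × 0.214 = 77°
tan(βl) = tan(77°) = 4.32
Z_in = Z_0·(Z_L + jZ_0·tanβl)/(Z_0 + jZ_L·tanβl)
     = 300·(361 + j1300)/(300 + j1560)

Z_in ≈ 253 − j20.7 Ω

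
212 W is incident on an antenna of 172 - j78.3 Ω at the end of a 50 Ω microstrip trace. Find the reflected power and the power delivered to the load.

P_reflected ≈ 80.4 W; P_delivered ≈ 132 W

|Γ| = |(122 − j78.3)/(222 − j78.3)| = 0.616
|Γ|² = 0.379
P_refl = |Γ|²·P_inc = 80.4 W, P_del = (1 − |Γ|²)·P_inc = 132 W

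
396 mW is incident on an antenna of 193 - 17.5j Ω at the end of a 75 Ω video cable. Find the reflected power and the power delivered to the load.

P_reflected ≈ 78.1 mW; P_delivered ≈ 318 mW

|Γ| = |(118 − j17.5)/(268 − j17.5)| = 0.444
|Γ|² = 0.197
P_refl = |Γ|²·P_inc = 78.1 mW, P_del = (1 − |Γ|²)·P_inc = 318 mW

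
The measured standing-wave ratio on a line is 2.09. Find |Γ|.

|Γ| ≈ 0.353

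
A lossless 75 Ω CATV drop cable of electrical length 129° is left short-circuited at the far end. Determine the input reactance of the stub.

X_in ≈ -92.6 Ω (capacitive)

tan(βl) = -1.23
For a short-circuited stub, Z_in = jZ_0·tan(βl)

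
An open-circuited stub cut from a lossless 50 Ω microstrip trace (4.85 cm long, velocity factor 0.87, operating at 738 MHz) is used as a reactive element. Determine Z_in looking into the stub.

λ = v/f = 0.87·c / 738 MHz = 0.354 m
βl = 2π·l/λ = 2π × 0.137 = 49.4°
tan(βl) = 1.17
For an open-circuited stub, Z_in = −jZ_0·cot(βl) = −jZ_0/tan(βl)

Z_in ≈ −j42.9 Ω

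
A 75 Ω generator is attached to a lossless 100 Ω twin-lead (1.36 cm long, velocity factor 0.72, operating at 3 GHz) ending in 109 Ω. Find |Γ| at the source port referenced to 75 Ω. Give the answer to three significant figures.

|Γ| ≈ 0.116

λ = v/f = 0.72·c / 3 GHz = 0.072 m
βl = 2π·l/λ = 2π × 0.189 = 68°
tan(βl) = 2.48
Z_in = Z_0·(Z_L + jZ_0·tanβl)/(Z_0 + jZ_L·tanβl) = 93.8 − j5.62 Ω
Γ_s = (Z_in − Z_s)/(Z_in + Z_s) = (18.8 − j5.62)/(169 − j5.62), |Γ_s| = 0.116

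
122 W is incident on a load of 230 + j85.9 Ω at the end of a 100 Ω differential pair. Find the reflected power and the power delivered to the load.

|Γ| = |(130 + j85.9)/(330 + j85.9)| = 0.457
|Γ|² = 0.209
P_refl = |Γ|²·P_inc = 25.5 W, P_del = (1 − |Γ|²)·P_inc = 96.5 W

P_reflected ≈ 25.5 W; P_delivered ≈ 96.5 W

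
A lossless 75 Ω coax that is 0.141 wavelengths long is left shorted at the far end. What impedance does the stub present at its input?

βl = 2π × 0.141 = 50.8°
tan(βl) = 1.22
For a shorted stub, Z_in = jZ_0·tan(βl)

Z_in ≈ +j91.8 Ω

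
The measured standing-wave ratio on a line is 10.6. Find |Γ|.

|Γ| ≈ 0.828

|Γ| = (S − 1)/(S + 1) = (10.6 − 1)/(10.6 + 1) = 9.6/11.6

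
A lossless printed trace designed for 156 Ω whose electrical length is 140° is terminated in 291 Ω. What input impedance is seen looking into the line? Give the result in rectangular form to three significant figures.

Z_in ≈ 144 + j94.1 Ω

tan(βl) = tan(140°) = -0.839
Z_in = Z_0·(Z_L + jZ_0·tanβl)/(Z_0 + jZ_L·tanβl)
     = 156·(291 − j131)/(156 − j244)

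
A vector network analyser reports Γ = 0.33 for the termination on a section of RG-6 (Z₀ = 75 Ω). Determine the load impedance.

Z_L ≈ 149 Ω

Z_L = Z_0·(1 + Γ)/(1 − Γ) = 75·(1.33)/(0.67)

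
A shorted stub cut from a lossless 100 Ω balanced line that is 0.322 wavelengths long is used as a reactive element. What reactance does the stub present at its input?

βl = 2π × 0.322 = 116°
tan(βl) = -2.06
For a shorted stub, Z_in = jZ_0·tan(βl)

X_in ≈ -206 Ω (capacitive)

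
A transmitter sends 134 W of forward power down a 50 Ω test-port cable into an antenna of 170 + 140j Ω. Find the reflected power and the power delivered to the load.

P_reflected ≈ 67 W; P_delivered ≈ 67 W

|Γ| = |(120 + j140)/(220 + j140)| = 0.707
|Γ|² = 0.5
P_refl = |Γ|²·P_inc = 67 W, P_del = (1 − |Γ|²)·P_inc = 67 W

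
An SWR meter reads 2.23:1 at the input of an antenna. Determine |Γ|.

|Γ| = (S − 1)/(S + 1) = (2.23 − 1)/(2.23 + 1) = 1.23/3.23

|Γ| ≈ 0.381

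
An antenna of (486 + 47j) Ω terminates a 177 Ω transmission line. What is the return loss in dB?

Γ = (309 + j47)/(663 + j47), |Γ| = 0.47
RL = −20·log₁₀|Γ| = −20·log₁₀(0.47)

RL ≈ 6.55 dB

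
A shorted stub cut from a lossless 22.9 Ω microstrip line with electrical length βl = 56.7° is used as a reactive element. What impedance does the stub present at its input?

tan(βl) = 1.52
For a shorted stub, Z_in = jZ_0·tan(βl)

Z_in ≈ +j34.9 Ω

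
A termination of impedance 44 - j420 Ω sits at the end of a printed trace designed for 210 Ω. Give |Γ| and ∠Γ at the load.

Γ ≈ 0.92 ∠ -52.7°

Γ = (Z_L − Z_0)/(Z_L + Z_0) = (-166 − j420)/(254 − j420)
|Γ| = 452/491 = 0.92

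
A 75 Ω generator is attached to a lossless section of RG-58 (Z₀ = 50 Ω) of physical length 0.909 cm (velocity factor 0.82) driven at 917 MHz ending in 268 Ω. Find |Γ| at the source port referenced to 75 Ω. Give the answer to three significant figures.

λ = v/f = 0.82·c / 917 MHz = 0.268 m
βl = 2π·l/λ = 2π × 0.0339 = 12.2°
tan(βl) = 0.216
Z_in = Z_0·(Z_L + jZ_0·tanβl)/(Z_0 + jZ_L·tanβl) = 120 − j128 Ω
Γ_s = (Z_in − Z_s)/(Z_in + Z_s) = (44.7 − j128)/(195 − j128), |Γ_s| = 0.582

|Γ| ≈ 0.582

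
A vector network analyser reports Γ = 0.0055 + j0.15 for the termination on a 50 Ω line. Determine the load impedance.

Z_L = Z_0·(1 + Γ)/(1 − Γ) = 50·(1.01 + j0.15)/(0.995 − j0.15)

Z_L ≈ 48.3 + j14.8 Ω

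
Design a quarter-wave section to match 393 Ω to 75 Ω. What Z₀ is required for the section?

Z_qwt ≈ 172 Ω

Z_qwt = √(Z_0·R_L) = √(75 × 393) = √29480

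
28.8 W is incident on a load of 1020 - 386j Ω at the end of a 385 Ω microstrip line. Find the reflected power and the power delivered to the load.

P_reflected ≈ 7.49 W; P_delivered ≈ 21.3 W

|Γ| = |(635 − j386)/(1405 − j386)| = 0.51
|Γ|² = 0.26
P_refl = |Γ|²·P_inc = 7.49 W, P_del = (1 − |Γ|²)·P_inc = 21.3 W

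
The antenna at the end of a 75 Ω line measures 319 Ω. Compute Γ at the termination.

Γ = 0.619

Γ = (Z_L − Z_0)/(Z_L + Z_0) = (319 − 75)/(319 + 75) = 244/394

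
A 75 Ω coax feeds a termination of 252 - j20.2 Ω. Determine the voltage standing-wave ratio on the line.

VSWR ≈ 3.38

Γ = (Z_L − Z_0)/(Z_L + Z_0) = (177 − j20.2)/(327 − j20.2)
|Γ| = 178/328 = 0.544
VSWR = (1 + |Γ|)/(1 − |Γ|) = 1.54/0.456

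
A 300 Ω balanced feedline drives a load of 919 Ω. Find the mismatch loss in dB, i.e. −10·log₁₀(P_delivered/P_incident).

Γ = (919 − 300)/(919 + 300) = 0.508
|Γ|² = 0.258, so P_del/P_inc = 1 − |Γ|² = 0.742
ML = −10·log₁₀(1 − |Γ|²)

mismatch loss ≈ 1.3 dB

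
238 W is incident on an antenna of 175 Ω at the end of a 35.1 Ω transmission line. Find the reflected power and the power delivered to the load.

Γ = (175 − 35.1)/(175 + 35.1) = 0.666
|Γ|² = 0.443
P_refl = |Γ|²·P_inc = 106 W, P_del = (1 − |Γ|²)·P_inc = 132 W

P_reflected ≈ 106 W; P_delivered ≈ 132 W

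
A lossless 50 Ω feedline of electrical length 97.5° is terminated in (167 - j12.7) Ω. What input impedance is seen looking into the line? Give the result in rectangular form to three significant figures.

tan(βl) = tan(97.5°) = -7.6
Z_in = Z_0·(Z_L + jZ_0·tanβl)/(Z_0 + jZ_L·tanβl)
     = 50·(167 − j392)/(-46.5 − j1270)

Z_in ≈ 15.2 + j7.14 Ω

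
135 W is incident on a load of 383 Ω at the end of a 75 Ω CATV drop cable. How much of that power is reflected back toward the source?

P_reflected ≈ 61.1 W

Γ = (383 − 75)/(383 + 75) = 0.672
|Γ|² = 0.452
P_refl = |Γ|²·P_inc = 61.1 W, P_del = (1 − |Γ|²)·P_inc = 73.9 W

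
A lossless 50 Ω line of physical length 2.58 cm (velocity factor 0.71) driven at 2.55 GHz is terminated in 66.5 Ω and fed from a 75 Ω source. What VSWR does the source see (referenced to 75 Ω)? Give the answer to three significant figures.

λ = v/f = 0.71·c / 2.55 GHz = 0.0835 m
βl = 2π·l/λ = 2π × 0.309 = 111°
tan(βl) = -2.58
Z_in = Z_0·(Z_L + jZ_0·tanβl)/(Z_0 + jZ_L·tanβl) = 39.9 + j7.77 Ω
Γ_s = (Z_in − Z_s)/(Z_in + Z_s) = (-35.1 + j7.77)/(115 + j7.77), |Γ_s| = 0.313
VSWR = (1 + |Γ_s|)/(1 − |Γ_s|)

VSWR ≈ 1.91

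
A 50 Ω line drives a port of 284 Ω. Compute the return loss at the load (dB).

Γ = (284 − 50)/(284 + 50) = 0.701
RL = −20·log₁₀|Γ| = −20·log₁₀(0.701)

RL ≈ 3.09 dB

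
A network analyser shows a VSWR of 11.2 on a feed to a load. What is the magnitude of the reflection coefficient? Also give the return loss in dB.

|Γ| = (S − 1)/(S + 1) = (11.2 − 1)/(11.2 + 1) = 10.2/12.2
RL = −20·log₁₀|Γ| = −20·log₁₀(0.836)

|Γ| ≈ 0.836; return loss ≈ 1.56 dB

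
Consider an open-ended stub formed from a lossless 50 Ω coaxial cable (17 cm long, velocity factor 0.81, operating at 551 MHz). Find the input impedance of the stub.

Z_in ≈ +j57.1 Ω

λ = v/f = 0.81·c / 551 MHz = 0.441 m
βl = 2π·l/λ = 2π × 0.385 = 139°
tan(βl) = -0.876
For an open-ended stub, Z_in = −jZ_0·cot(βl) = −jZ_0/tan(βl)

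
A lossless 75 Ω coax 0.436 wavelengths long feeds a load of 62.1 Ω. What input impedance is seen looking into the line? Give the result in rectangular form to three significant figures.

βl = 2π × 0.436 = 157°
tan(βl) = tan(157°) = -0.425
Z_in = Z_0·(Z_L + jZ_0·tanβl)/(Z_0 + jZ_L·tanβl)
     = 75·(62.1 − j31.9)/(75 − j26.4)

Z_in ≈ 65.2 − j8.92 Ω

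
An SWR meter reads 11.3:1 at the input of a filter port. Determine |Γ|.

|Γ| ≈ 0.837

|Γ| = (S − 1)/(S + 1) = (11.3 − 1)/(11.3 + 1) = 10.3/12.3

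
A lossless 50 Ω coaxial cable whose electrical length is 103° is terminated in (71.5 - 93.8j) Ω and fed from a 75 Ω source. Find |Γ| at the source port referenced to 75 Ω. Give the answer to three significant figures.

tan(βl) = -4.33
Z_in = Z_0·(Z_L + jZ_0·tanβl)/(Z_0 + jZ_L·tanβl) = 15.9 + j29.8 Ω
Γ_s = (Z_in − Z_s)/(Z_in + Z_s) = (-59.1 + j29.8)/(90.9 + j29.8), |Γ_s| = 0.693

|Γ| ≈ 0.693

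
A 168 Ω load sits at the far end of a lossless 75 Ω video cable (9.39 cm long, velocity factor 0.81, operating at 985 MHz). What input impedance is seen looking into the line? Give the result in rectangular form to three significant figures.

Z_in ≈ 58.6 + j52.4 Ω

λ = v/f = 0.81·c / 985 MHz = 0.247 m
βl = 2π·l/λ = 2π × 0.381 = 137°
tan(βl) = tan(137°) = -0.932
Z_in = Z_0·(Z_L + jZ_0·tanβl)/(Z_0 + jZ_L·tanβl)
     = 75·(168 − j69.9)/(75 − j157)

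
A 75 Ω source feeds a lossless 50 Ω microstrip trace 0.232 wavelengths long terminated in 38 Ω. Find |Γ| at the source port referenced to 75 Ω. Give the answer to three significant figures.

βl = 2π × 0.232 = 83.5°
tan(βl) = 8.8
Z_in = Z_0·(Z_L + jZ_0·tanβl)/(Z_0 + jZ_L·tanβl) = 65.2 + j4.06 Ω
Γ_s = (Z_in − Z_s)/(Z_in + Z_s) = (-9.82 + j4.06)/(140 + j4.06), |Γ_s| = 0.0758

|Γ| ≈ 0.0758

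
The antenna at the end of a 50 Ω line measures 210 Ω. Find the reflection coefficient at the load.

Γ = 0.615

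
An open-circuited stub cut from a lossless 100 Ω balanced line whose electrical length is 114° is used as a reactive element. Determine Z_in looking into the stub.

tan(βl) = -2.25
For an open-circuited stub, Z_in = −jZ_0·cot(βl) = −jZ_0/tan(βl)

Z_in ≈ +j44.5 Ω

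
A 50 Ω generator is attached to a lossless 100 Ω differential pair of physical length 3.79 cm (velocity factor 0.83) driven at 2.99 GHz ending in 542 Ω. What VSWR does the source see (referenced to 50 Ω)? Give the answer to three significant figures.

VSWR ≈ 10.2

λ = v/f = 0.83·c / 2.99 GHz = 0.0833 m
βl = 2π·l/λ = 2π × 0.455 = 164°
tan(βl) = -0.29
Z_in = Z_0·(Z_L + jZ_0·tanβl)/(Z_0 + jZ_L·tanβl) = 169 + j237 Ω
Γ_s = (Z_in − Z_s)/(Z_in + Z_s) = (119 + j237)/(219 + j237), |Γ_s| = 0.822
VSWR = (1 + |Γ_s|)/(1 − |Γ_s|)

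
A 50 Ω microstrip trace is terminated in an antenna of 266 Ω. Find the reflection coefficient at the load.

Γ = (Z_L − Z_0)/(Z_L + Z_0) = (266 − 50)/(266 + 50) = 216/316

Γ = 0.684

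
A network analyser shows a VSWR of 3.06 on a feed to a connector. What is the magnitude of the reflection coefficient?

|Γ| ≈ 0.507

|Γ| = (S − 1)/(S + 1) = (3.06 − 1)/(3.06 + 1) = 2.06/4.06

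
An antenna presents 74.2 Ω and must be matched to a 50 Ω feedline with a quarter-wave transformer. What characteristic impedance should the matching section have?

Z_qwt ≈ 60.9 Ω

Z_qwt = √(Z_0·R_L) = √(50 × 74.2) = √3710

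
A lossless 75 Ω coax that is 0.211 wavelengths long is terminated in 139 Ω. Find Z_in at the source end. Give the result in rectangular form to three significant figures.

Z_in ≈ 42.2 − j13.1 Ω

βl = 2π × 0.211 = 76°
tan(βl) = tan(76°) = 4
Z_in = Z_0·(Z_L + jZ_0·tanβl)/(Z_0 + jZ_L·tanβl)
     = 75·(139 + j300)/(75 + j556)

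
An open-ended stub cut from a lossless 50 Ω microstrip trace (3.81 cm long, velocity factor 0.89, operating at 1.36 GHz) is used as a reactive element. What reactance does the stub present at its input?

X_in ≈ -18.3 Ω (capacitive)

λ = v/f = 0.89·c / 1.36 GHz = 0.196 m
βl = 2π·l/λ = 2π × 0.194 = 69.9°
tan(βl) = 2.73
For an open-ended stub, Z_in = −jZ_0·cot(βl) = −jZ_0/tan(βl)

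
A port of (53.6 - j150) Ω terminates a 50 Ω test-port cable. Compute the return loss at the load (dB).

RL ≈ 1.69 dB

Γ = (3.6 − j150)/(103.6 − j150), |Γ| = 0.823
RL = −20·log₁₀|Γ| = −20·log₁₀(0.823)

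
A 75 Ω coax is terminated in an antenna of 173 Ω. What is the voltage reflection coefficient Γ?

Γ = (Z_L − Z_0)/(Z_L + Z_0) = (173 − 75)/(173 + 75) = 98/248

Γ = 0.395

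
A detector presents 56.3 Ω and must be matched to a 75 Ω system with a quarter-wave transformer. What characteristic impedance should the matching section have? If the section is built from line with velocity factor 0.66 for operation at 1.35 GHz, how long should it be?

Z_qwt ≈ 65 Ω; length ≈ 3.67 cm

Z_qwt = √(Z_0·R_L) = √(75 × 56.3) = √4222
λ = 0.66·c/f = 0.147 m, so l = λ/4 = 0.0367 m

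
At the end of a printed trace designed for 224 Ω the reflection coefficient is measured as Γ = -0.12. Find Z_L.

Z_L ≈ 176 Ω

Z_L = Z_0·(1 + Γ)/(1 − Γ) = 224·(0.88)/(1.12)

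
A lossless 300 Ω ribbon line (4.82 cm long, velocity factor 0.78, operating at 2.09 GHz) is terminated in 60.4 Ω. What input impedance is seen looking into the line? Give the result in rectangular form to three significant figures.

λ = v/f = 0.78·c / 2.09 GHz = 0.112 m
βl = 2π·l/λ = 2π × 0.431 = 155°
tan(βl) = tan(155°) = -0.467
Z_in = Z_0·(Z_L + jZ_0·tanβl)/(Z_0 + jZ_L·tanβl)
     = 300·(60.4 − j140)/(300 − j28.2)

Z_in ≈ 72.9 − j133 Ω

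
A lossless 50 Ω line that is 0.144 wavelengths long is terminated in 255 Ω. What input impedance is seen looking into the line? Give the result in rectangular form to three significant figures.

Z_in ≈ 15.5 − j36.9 Ω

βl = 2π × 0.144 = 51.8°
tan(βl) = tan(51.8°) = 1.27
Z_in = Z_0·(Z_L + jZ_0·tanβl)/(Z_0 + jZ_L·tanβl)
     = 50·(255 + j63.6)/(50 + j325)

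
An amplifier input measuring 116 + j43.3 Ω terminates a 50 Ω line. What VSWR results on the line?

VSWR ≈ 2.7

Γ = (Z_L − Z_0)/(Z_L + Z_0) = (66 + j43.3)/(166 + j43.3)
|Γ| = 78.9/172 = 0.46
VSWR = (1 + |Γ|)/(1 − |Γ|) = 1.46/0.54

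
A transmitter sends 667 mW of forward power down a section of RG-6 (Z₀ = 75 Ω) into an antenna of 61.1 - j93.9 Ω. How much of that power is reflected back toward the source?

P_reflected ≈ 220 mW

|Γ| = |(-13.9 − j93.9)/(136.1 − j93.9)| = 0.574
|Γ|² = 0.33
P_refl = |Γ|²·P_inc = 220 mW, P_del = (1 − |Γ|²)·P_inc = 447 mW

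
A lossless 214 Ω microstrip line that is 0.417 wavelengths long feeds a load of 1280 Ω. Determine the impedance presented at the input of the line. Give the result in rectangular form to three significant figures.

Z_in ≈ 133 + j334 Ω

βl = 2π × 0.417 = 150°
tan(βl) = tan(150°) = -0.575
Z_in = Z_0·(Z_L + jZ_0·tanβl)/(Z_0 + jZ_L·tanβl)
     = 214·(1280 − j123)/(214 − j735)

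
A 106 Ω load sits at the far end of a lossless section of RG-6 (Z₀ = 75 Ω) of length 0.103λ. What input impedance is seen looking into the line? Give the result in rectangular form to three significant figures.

βl = 2π × 0.103 = 37.1°
tan(βl) = tan(37.1°) = 0.756
Z_in = Z_0·(Z_L + jZ_0·tanβl)/(Z_0 + jZ_L·tanβl)
     = 75·(106 + j56.7)/(75 + j80.1)

Z_in ≈ 77.8 − j26.4 Ω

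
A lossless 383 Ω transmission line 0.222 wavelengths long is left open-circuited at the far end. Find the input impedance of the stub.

Z_in ≈ −j68.1 Ω

βl = 2π × 0.222 = 79.9°
tan(βl) = 5.63
For an open-circuited stub, Z_in = −jZ_0·cot(βl) = −jZ_0/tan(βl)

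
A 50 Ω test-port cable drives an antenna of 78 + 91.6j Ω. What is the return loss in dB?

Γ = (28 + j91.6)/(128 + j91.6), |Γ| = 0.609
RL = −20·log₁₀|Γ| = −20·log₁₀(0.609)

RL ≈ 4.31 dB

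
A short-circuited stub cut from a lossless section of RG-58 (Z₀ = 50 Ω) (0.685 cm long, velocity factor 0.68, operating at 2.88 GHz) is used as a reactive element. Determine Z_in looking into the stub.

λ = v/f = 0.68·c / 2.88 GHz = 0.0708 m
βl = 2π·l/λ = 2π × 0.0967 = 34.8°
tan(βl) = 0.695
For a short-circuited stub, Z_in = jZ_0·tan(βl)

Z_in ≈ +j34.8 Ω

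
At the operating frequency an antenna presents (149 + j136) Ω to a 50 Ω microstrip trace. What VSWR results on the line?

VSWR ≈ 5.62

Γ = (Z_L − Z_0)/(Z_L + Z_0) = (99 + j136)/(199 + j136)
|Γ| = 168/241 = 0.698
VSWR = (1 + |Γ|)/(1 − |Γ|) = 1.7/0.302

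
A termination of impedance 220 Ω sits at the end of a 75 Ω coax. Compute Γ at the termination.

Γ = 0.492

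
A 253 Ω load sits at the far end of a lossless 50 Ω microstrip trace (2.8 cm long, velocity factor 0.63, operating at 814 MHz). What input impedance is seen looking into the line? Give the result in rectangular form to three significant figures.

λ = v/f = 0.63·c / 814 MHz = 0.232 m
βl = 2π·l/λ = 2π × 0.121 = 43.4°
tan(βl) = tan(43.4°) = 0.946
Z_in = Z_0·(Z_L + jZ_0·tanβl)/(Z_0 + jZ_L·tanβl)
     = 50·(253 + j47.3)/(50 + j239)

Z_in ≈ 20 − j48.7 Ω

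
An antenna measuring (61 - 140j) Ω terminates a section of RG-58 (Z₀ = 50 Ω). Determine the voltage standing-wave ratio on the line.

VSWR ≈ 8.35

Γ = (Z_L − Z_0)/(Z_L + Z_0) = (11 − j140)/(111 − j140)
|Γ| = 140/179 = 0.786
VSWR = (1 + |Γ|)/(1 − |Γ|) = 1.79/0.214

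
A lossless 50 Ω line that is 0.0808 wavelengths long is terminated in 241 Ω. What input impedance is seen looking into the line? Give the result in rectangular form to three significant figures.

Z_in ≈ 38.5 − j75.5 Ω

βl = 2π × 0.0808 = 29.1°
tan(βl) = tan(29.1°) = 0.556
Z_in = Z_0·(Z_L + jZ_0·tanβl)/(Z_0 + jZ_L·tanβl)
     = 50·(241 + j27.8)/(50 + j134)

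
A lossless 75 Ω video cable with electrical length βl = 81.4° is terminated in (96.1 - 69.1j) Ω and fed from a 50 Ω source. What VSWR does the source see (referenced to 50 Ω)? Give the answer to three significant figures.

VSWR ≈ 1.73

tan(βl) = 6.61
Z_in = Z_0·(Z_L + jZ_0·tanβl)/(Z_0 + jZ_L·tanβl) = 35.2 + j18.1 Ω
Γ_s = (Z_in − Z_s)/(Z_in + Z_s) = (-14.8 + j18.1)/(85.2 + j18.1), |Γ_s| = 0.269
VSWR = (1 + |Γ_s|)/(1 − |Γ_s|)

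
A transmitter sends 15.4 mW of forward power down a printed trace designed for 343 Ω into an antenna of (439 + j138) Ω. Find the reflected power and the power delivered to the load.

P_reflected ≈ 0.69 mW; P_delivered ≈ 14.7 mW

|Γ| = |(96 + j138)/(782 + j138)| = 0.212
|Γ|² = 0.0448
P_refl = |Γ|²·P_inc = 0.69 mW, P_del = (1 − |Γ|²)·P_inc = 14.7 mW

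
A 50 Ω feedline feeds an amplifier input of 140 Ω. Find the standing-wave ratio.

For a purely resistive load, VSWR = R_L/Z_0 or Z_0/R_L (whichever > 1) = 140/50

VSWR ≈ 2.8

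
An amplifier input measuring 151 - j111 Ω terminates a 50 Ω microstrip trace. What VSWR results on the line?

VSWR ≈ 4.77

Γ = (Z_L − Z_0)/(Z_L + Z_0) = (101 − j111)/(201 − j111)
|Γ| = 150/230 = 0.654
VSWR = (1 + |Γ|)/(1 − |Γ|) = 1.65/0.346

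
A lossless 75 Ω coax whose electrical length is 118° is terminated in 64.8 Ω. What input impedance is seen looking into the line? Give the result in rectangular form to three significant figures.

Z_in ≈ 80.8 − j9.82 Ω

tan(βl) = tan(118°) = -1.88
Z_in = Z_0·(Z_L + jZ_0·tanβl)/(Z_0 + jZ_L·tanβl)
     = 75·(64.8 − j141)/(75 − j122)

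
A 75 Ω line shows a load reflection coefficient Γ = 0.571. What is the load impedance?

Z_L = Z_0·(1 + Γ)/(1 − Γ) = 75·(1.57)/(0.429)

Z_L ≈ 275 Ω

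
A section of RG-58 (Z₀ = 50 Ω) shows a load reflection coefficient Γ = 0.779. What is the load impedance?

Z_L ≈ 402 Ω

Z_L = Z_0·(1 + Γ)/(1 − Γ) = 50·(1.78)/(0.221)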